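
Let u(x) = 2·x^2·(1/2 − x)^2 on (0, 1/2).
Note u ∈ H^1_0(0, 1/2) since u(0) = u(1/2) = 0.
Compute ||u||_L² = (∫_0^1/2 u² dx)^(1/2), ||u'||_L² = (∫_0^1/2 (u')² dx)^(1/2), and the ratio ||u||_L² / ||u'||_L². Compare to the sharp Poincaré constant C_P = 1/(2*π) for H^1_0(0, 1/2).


||u||_L² / ||u'||_L² = sqrt(3)/12 < C_P = 1/(2*π).

u(x) = 2·x^2·(1/2 − x)^2, so u'(x) = x*(2*x - 1)*(4*x - 1).
u(x) = 2·x^2·(1/2 − x)^2 vanishes at x = 0 and x = 1/2, so u ∈ H^1_0(0, 1/2). Differentiate via the product rule and integrate the resulting polynomials term by term.
  ∫_0^1/2 u² dx = ∫_0^1/2 (4*x^8 - 8*x^7 + 6*x^6 - 2*x^5 + x^4/4) dx. Term by term:
    ∫_0^1/2 4*x^8 dx = 1/1152;  ∫_0^1/2 -8*x^7 dx = -1/256;  ∫_0^1/2 6*x^6 dx = 3/448;
    ∫_0^1/2 -2*x^5 dx = -1/192;  ∫_0^1/2 x^4/4 dx = 1/640.
  Sum: 1/1152 − 1/256 + 3/448 − 1/192 + 1/640 = 1/80640.
  ∫_0^1/2 (u')² dx = ∫_0^1/2 (64*x^6 - 96*x^5 + 52*x^4 - 12*x^3 + x^2) dx. Term by term:
    ∫_0^1/2 64*x^6 dx = 1/14;  ∫_0^1/2 -96*x^5 dx = -1/4;  ∫_0^1/2 52*x^4 dx = 13/40;
    ∫_0^1/2 -12*x^3 dx = -3/16;  ∫_0^1/2 x^2 dx = 1/24.
  Sum: 1/14 − 1/4 + 13/40 − 3/16 + 1/24 = 1/1680.
∫_0^1/2 u² dx = 1/80640, so ||u||_L² = sqrt(35)/1680.
∫_0^1/2 (u')² dx = 1/1680, so ||u'||_L² = sqrt(105)/420.
Ratio ||u||_L² / ||u'||_L² = sqrt(3)/12.
Sharp Poincaré constant on H^1_0(0, 1/2) is C_P = L/π = 1/(2*π), achieved by sin(2*π·x).
A polynomial bump cannot attain the sharp Poincaré constant (only the first sine eigenfunction does), so the ratio is strictly less than C_P, consistent with ||u||_L² ≤ C_P ||u'||_L².


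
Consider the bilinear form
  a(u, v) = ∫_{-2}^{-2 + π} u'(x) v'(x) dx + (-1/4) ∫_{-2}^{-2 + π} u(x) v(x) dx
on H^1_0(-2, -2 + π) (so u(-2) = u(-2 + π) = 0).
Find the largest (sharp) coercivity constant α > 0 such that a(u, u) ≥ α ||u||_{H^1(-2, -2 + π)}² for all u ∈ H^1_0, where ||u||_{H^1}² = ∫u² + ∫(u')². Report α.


α = 3/8

Coercivity of a(·,·) on H^1_0(-2, -2 + π) means a(u, u) ≥ α ||u||_{H^1}² for every u ∈ H^1_0.
The interval has length L = π, and Poincaré/coercivity depend only on L. Here a(u, u) = ∫(u')² + (-1/4)·∫u².
Here c = -1/4 < 0 with |c| < (π/L)² = 1, so coercivity still holds. The condition a(u,u) ≥ α||u||_{H^1}² reads (1−α)∫(u')² ≥ (α−c)∫u². Any admissible α is ≤ 1 (rapidly oscillating u have ∫u²/∫(u')² → 0), and α = 1 would force 0 ≥ (1−c)∫u², impossible since c < 1; so 1−α > 0. By the sharp Poincaré inequality on H^1_0 of an interval of length L, ∫(u')² ≥ (π/L)²∫u² with equality for the first sine mode sin(π(x−x₀)/L) (x₀ the left endpoint), so the inequality holds for all u iff (1−α)(π/L)² ≥ α − c, i.e. α ≤ ((π/L)² + c)/((π/L)² + 1) = (1 + c(L/π)²)/(1 + (L/π)²). (Direct route, valid since c ≤ 0: Poincaré gives c∫u² ≥ c(L/π)²∫(u')², so a(u,u) ≥ (1 + c(L/π)²)∫(u')², while ||u||_{H^1}² ≤ (1 + (L/π)²)∫(u')²; dividing yields the same α.) With (π/L)² = 1 and c = -1/4, the largest admissible constant is α = ((π/L)² + c)/((π/L)² + 1).
Simplifying, α = 3/8.


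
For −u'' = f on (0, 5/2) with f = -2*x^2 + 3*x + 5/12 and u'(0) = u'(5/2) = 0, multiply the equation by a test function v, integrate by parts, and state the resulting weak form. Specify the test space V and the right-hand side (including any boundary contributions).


V = H^1(0, 5/2) (no boundary constraint on v; u is determined up to an additive constant); weak form: ∫_0^5/2 u'v' dx = ∫_0^5/2 (-2*x^2 + 3*x + 5/12) v dx for all v ∈ V.

Multiply both sides by a test function v and integrate from 0 to 5/2:
  ∫_0^5/2 −u''(x) v(x) dx = ∫_0^5/2 f(x) v(x) dx.
Integrate the LHS by parts once:
  ∫_0^5/2 −u'' v dx = −[u'(x) v(x)]_0^5/2 + ∫_0^5/2 u'(x) v'(x) dx.
Thus ∫_0^5/2 u'(x) v'(x) dx = ∫_0^5/2 f(x) v(x) dx + [u'(x) v(x)]_0^5/2.
Choose V so that boundary terms are either known or forced to vanish.
u has homogeneous Neumann: u'(0) = u'(5/2) = 0. So [u' v]_0^5/2 = 0·v(5/2) − 0·v(0) = 0 for any v; take V = H^1(0, 5/2).
Weak formulation: find u (satisfying any essential BC) such that ∫_0^5/2 u'(x) v'(x) dx = ∫_0^5/2 f v dx for all v ∈ V (homogeneous Neumann, so boundary terms vanish).
Substituting f(x) = -2*x^2 + 3*x + 5/12, the right-hand side is ∫_0^5/2 (-2*x^2 + 3*x + 5/12) v dx.
Compatibility check (pure Neumann): taking v ≡ 1 ∈ V gives 0 = ∫_0^5/2 f dx + (0) − (0), i.e. ∫_0^5/2 f dx must equal u'(0) − u'(5/2) = 0. Indeed ∫_0^5/2 (-2*x^2 + 3*x + 5/12) dx = 0, so the data are compatible. The solution is then unique only up to an additive constant (fix it e.g. by requiring ∫_0^5/2 u dx = 0).


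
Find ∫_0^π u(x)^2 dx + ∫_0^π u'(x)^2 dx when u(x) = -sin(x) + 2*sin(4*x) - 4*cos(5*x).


||u||_{H^1(0,π)}^2 = 3328/9 + 243*π

u'(x) = 20*sin(5*x) - cos(x) + 8*cos(4*x).
Expand u² and (u')² and integrate term by term on (0, π), using: for integers n ≥ 1, ∫_0^π sin²(nx) dx = ∫_0^π cos²(nx) dx = π/2; for n ≠ n', ∫_0^π sin(nx)sin(n'x) dx = ∫_0^π cos(nx)cos(n'x) dx = 0; and by product-to-sum, ∫_0^π sin(nx)cos(n'x) dx = ½∫_0^π [sin((n+n')x) + sin((n−n')x)] dx, which is 0 when n+n' is even and 2n/(n²−n'²) when n+n' is odd (it need not vanish on (0, π)).
  u² squared terms: (-1)²·∫sin(x)² dx = 1·π/2 = π/2;  (-4)²·∫cos(5x)² dx = 16·π/2 = 8*π;  (2)²·∫sin(4x)² dx = 4·π/2 = 2*π.
  u² cross terms: 2·(-1)·(-4)·∫sin(x)·cos(5x) dx = 8·(0) = 0;  2·(-1)·(2)·∫sin(x)·sin(4x) dx = -4·(0) = 0;  2·(-4)·(2)·∫cos(5x)·sin(4x) dx = -16·(-8/9) = 128/9.
  So ∫_0^π u² dx = π/2 + 8*π + 2*π + 0 + 0 + 128/9 = 128/9 + 21*π/2.
  (u')² squared terms: (-1)²·∫cos(x)² dx = 1·π/2 = π/2;  (8)²·∫cos(4x)² dx = 64·π/2 = 32*π;  (20)²·∫sin(5x)² dx = 400·π/2 = 200*π.
  (u')² cross terms: 2·(-1)·(8)·∫cos(x)·cos(4x) dx = -16·(0) = 0;  2·(-1)·(20)·∫cos(x)·sin(5x) dx = -40·(0) = 0;  2·(8)·(20)·∫cos(4x)·sin(5x) dx = 320·(10/9) = 3200/9.
  So ∫_0^π (u')² dx = π/2 + 32*π + 200*π + 0 + 0 + 3200/9 = 3200/9 + 465*π/2.
||u||_{H^1}^2 = (128/9 + 21*π/2) + (3200/9 + 465*π/2) = 3328/9 + 243*π.


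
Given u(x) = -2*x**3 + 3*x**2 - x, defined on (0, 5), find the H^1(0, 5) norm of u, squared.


||u||_{H^1}^2 = 1416535/42

The H^1 norm (squared) on an interval (0, L) is
  ||u||_{H^1}^2 = ∫_0^L u(x)^2 dx + ∫_0^L u'(x)^2 dx.
Compute u'(x) = -6*x**2 + 6*x - 1.
Then u(x)^2 = 4*x**6 - 12*x**5 + 13*x**4 - 6*x**3 + x**2 and u'(x)^2 = 36*x**4 - 72*x**3 + 48*x**2 - 12*x + 1.
Integrate each monomial from 0 to 5 using ∫_0^5 c·x^n dx = c·5^(n+1)/(n+1):
  ∫_0^5 u(x)^2 dx = ∫_0^5 (4*x^6 - 12*x^5 + 13*x^4 - 6*x^3 + x^2) dx. Term by term:
    ∫_0^5 4*x^6 dx = 312500/7;  ∫_0^5 -12*x^5 dx = -31250;  ∫_0^5 13*x^4 dx = 8125;
    ∫_0^5 -6*x^3 dx = -1875/2;  ∫_0^5 x^2 dx = 125/3.
  Sum: 312500/7 − 31250 + 8125 − 1875/2 + 125/3 = 866125/42.
  ∫_0^5 u'(x)^2 dx = ∫_0^5 (36*x^4 - 72*x^3 + 48*x^2 - 12*x + 1) dx. Term by term:
    ∫_0^5 36*x^4 dx = 22500;  ∫_0^5 -72*x^3 dx = -11250;  ∫_0^5 48*x^2 dx = 2000;
    ∫_0^5 -12*x dx = -150;  ∫_0^5 1 dx = 5.
  Sum: 22500 − 11250 + 2000 − 150 + 5 = 13105.
Adding: ||u||_{H^1}^2 = 866125/42 + 13105 = 1416535/42.


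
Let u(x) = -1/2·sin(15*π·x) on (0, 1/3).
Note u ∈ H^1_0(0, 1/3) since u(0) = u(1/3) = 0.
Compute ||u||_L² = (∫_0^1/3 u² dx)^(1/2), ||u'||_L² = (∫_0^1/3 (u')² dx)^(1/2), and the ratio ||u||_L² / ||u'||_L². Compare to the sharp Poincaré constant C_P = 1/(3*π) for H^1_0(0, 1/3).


||u||_L² / ||u'||_L² = 1/(15*π) < C_P = 1/(3*π).

u(x) = -1/2·sin(15*π·x), so u'(x) = -15*π*cos(15*π*x)/2.
Writing u(x) = A·sin(kπx/L) with A = -1/2 and k = 5, use ∫_0^L sin²(kπx/L) dx = L/2 and ∫_0^L cos²(kπx/L) dx = L/2.
u² = 1/4·sin²(15*π·x) and (u')² = 225*π^2/4·cos²(15*π·x), and each of sin², cos² integrates to L/2 = 1/6 over (0, 1/3).
∫_0^1/3 u² dx = 1/24, so ||u||_L² = sqrt(6)/12.
∫_0^1/3 (u')² dx = 75*π^2/8, so ||u'||_L² = 5*sqrt(6)*π/4.
Ratio ||u||_L² / ||u'||_L² = 1/(15*π).
Sharp Poincaré constant on H^1_0(0, 1/3) is C_P = L/π = 1/(3*π), achieved by sin(3*π·x).
This is the k = 5 harmonic; the ratio L/(kπ) is strictly less than C_P = L/π, consistent with the sharp inequality ||u||_L² ≤ C_P ||u'||_L².


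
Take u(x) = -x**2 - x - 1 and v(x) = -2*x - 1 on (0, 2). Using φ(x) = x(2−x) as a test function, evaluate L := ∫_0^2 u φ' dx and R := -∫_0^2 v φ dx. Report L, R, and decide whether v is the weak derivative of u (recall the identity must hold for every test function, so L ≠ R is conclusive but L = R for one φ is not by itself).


LHS = 4, RHS = 4. Yes, v = u' weakly.

u(x) = -x**2 - x - 1, classical derivative u'(x) = -2*x - 1.
φ(x) = x(2−x), so φ'(x) = 2 - 2*x.
Note φ(0) = φ(2) = 0, so the boundary term u·φ vanishes.
LHS = ∫_0^2 u(x) φ'(x) dx = ∫_0^2 (2*x^3 - 2) dx. Term by term:
  ∫_0^2 2*x^3 dx = 8;  ∫_0^2 -2 dx = -4.
Sum: 8 − 4 = 4.
So LHS = 4.
∫_0^2 v(x) φ(x) dx = ∫_0^2 (2*x^3 - 3*x^2 - 2*x) dx. Term by term:
  ∫_0^2 2*x^3 dx = 8;  ∫_0^2 -3*x^2 dx = -8;  ∫_0^2 -2*x dx = -4.
Sum: 8 − 8 − 4 = -4.
So RHS = -∫_0^2 v(x) φ(x) dx = 4.
LHS = RHS, so the identity holds for this test φ.
Moreover u is smooth here and v(x) = u'(x) = -2*x - 1 pointwise, so the identity holds for every test function. Hence v is the weak derivative of u.


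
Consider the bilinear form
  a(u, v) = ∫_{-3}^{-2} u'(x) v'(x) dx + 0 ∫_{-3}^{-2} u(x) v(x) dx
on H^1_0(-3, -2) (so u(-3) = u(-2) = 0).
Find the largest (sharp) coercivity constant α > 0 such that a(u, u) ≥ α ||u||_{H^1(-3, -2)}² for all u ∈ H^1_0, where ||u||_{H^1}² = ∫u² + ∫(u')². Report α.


α = π^2/(1 + π^2)

Coercivity of a(·,·) on H^1_0(-3, -2) means a(u, u) ≥ α ||u||_{H^1}² for every u ∈ H^1_0.
The interval has length L = 1, and Poincaré/coercivity depend only on L. Here a(u, u) = ∫(u')² + (0)·∫u².
Here c = 0, so a(u,u) = ∫(u')² alone. The condition a(u,u) ≥ α||u||_{H^1}² reads (1−α)∫(u')² ≥ (α−c)∫u². Any admissible α is ≤ 1 (rapidly oscillating u have ∫u²/∫(u')² → 0), and α = 1 would force 0 ≥ (1−c)∫u², impossible since c < 1; so 1−α > 0. By the sharp Poincaré inequality on H^1_0 of an interval of length L, ∫(u')² ≥ (π/L)²∫u² with equality for the first sine mode sin(π(x−x₀)/L) (x₀ the left endpoint), so the inequality holds for all u iff (1−α)(π/L)² ≥ α − c, i.e. α ≤ ((π/L)² + c)/((π/L)² + 1) = (1 + c(L/π)²)/(1 + (L/π)²). (Direct route, valid since c ≤ 0: Poincaré gives c∫u² ≥ c(L/π)²∫(u')², so a(u,u) ≥ (1 + c(L/π)²)∫(u')², while ||u||_{H^1}² ≤ (1 + (L/π)²)∫(u')²; dividing yields the same α.) With (π/L)² = π^2 and c = 0, the largest admissible constant is α = ((π/L)² + c)/((π/L)² + 1).
Simplifying, α = π^2/(1 + π^2).


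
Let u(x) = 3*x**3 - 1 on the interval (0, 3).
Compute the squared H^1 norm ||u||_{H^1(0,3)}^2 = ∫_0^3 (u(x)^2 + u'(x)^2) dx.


||u||_{H^1}^2 = 464097/70

The H^1 norm (squared) on an interval (0, L) is
  ||u||_{H^1}^2 = ∫_0^L u(x)^2 dx + ∫_0^L u'(x)^2 dx.
Compute u'(x) = 9*x**2.
Then u(x)^2 = 9*x**6 - 6*x**3 + 1 and u'(x)^2 = 81*x**4.
Integrate each monomial from 0 to 3 using ∫_0^3 c·x^n dx = c·3^(n+1)/(n+1):
  ∫_0^3 u(x)^2 dx = ∫_0^3 (9*x^6 - 6*x^3 + 1) dx. Term by term:
    ∫_0^3 9*x^6 dx = 19683/7;  ∫_0^3 -6*x^3 dx = -243/2;  ∫_0^3 1 dx = 3.
  Sum: 19683/7 − 243/2 + 3 = 37707/14.
  ∫_0^3 u'(x)^2 dx = ∫_0^3 (81*x^4) dx. Term by term:
    ∫_0^3 81*x^4 dx = 19683/5.
Adding: ||u||_{H^1}^2 = 37707/14 + 19683/5 = 464097/70.


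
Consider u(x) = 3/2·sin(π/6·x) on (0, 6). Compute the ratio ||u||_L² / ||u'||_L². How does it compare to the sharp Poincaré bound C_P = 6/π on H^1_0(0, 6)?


||u||_L² / ||u'||_L² = 6/π = C_P.

u(x) = 3/2·sin(π/6·x), so u'(x) = π*cos(π*x/6)/4.
Writing u(x) = A·sin(kπx/L) with A = 3/2 and k = 1, use ∫_0^L sin²(kπx/L) dx = L/2 and ∫_0^L cos²(kπx/L) dx = L/2.
u² = 9/4·sin²(π/6·x) and (u')² = π^2/16·cos²(π/6·x), and each of sin², cos² integrates to L/2 = 3 over (0, 6).
∫_0^6 u² dx = 27/4, so ||u||_L² = 3*sqrt(3)/2.
∫_0^6 (u')² dx = 3*π^2/16, so ||u'||_L² = sqrt(3)*π/4.
Ratio ||u||_L² / ||u'||_L² = 6/π.
Sharp Poincaré constant on H^1_0(0, 6) is C_P = L/π = 6/π, achieved by sin(π/6·x).
This is the k = 1 eigenfunction (up to amplitude), so the ratio equals the sharp Poincaré constant exactly.


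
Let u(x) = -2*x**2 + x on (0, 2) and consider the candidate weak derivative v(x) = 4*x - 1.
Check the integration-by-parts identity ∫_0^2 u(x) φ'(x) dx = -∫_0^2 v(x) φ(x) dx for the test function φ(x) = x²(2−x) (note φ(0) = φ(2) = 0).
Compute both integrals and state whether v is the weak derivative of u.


LHS = 76/15, RHS = -76/15. No, v is not the weak derivative of u.

u(x) = -2*x**2 + x, classical derivative u'(x) = 1 - 4*x.
φ(x) = x²(2−x), so φ'(x) = x*(4 - 3*x).
Note φ(0) = φ(2) = 0, so the boundary term u·φ vanishes.
LHS = ∫_0^2 u(x) φ'(x) dx = ∫_0^2 (6*x^4 - 11*x^3 + 4*x^2) dx. Term by term:
  ∫_0^2 6*x^4 dx = 192/5;  ∫_0^2 -11*x^3 dx = -44;  ∫_0^2 4*x^2 dx = 32/3.
Sum: 192/5 − 44 + 32/3 = 76/15.
So LHS = 76/15.
∫_0^2 v(x) φ(x) dx = ∫_0^2 (-4*x^4 + 9*x^3 - 2*x^2) dx. Term by term:
  ∫_0^2 -4*x^4 dx = -128/5;  ∫_0^2 9*x^3 dx = 36;  ∫_0^2 -2*x^2 dx = -16/3.
Sum: -128/5 + 36 − 16/3 = 76/15.
So RHS = -∫_0^2 v(x) φ(x) dx = -76/15.
LHS − RHS = 152/15 ≠ 0, so the identity fails.
(For a valid weak derivative the identity must hold for EVERY test function, in particular this one. The failure shows v is NOT the weak derivative of u.)
Correct weak derivative would be u'(x) = 1 - 4*x.


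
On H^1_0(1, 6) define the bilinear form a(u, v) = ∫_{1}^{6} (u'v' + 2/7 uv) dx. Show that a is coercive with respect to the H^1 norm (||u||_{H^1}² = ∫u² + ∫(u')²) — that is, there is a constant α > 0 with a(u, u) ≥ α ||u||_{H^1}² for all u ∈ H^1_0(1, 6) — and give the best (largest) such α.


α = (50/7 + π^2)/(π^2 + 25)

Coercivity of a(·,·) on H^1_0(1, 6) means a(u, u) ≥ α ||u||_{H^1}² for every u ∈ H^1_0.
The interval has length L = 5, and Poincaré/coercivity depend only on L. Here a(u, u) = ∫(u')² + (2/7)·∫u².
Here 0 < c = 2/7 < 1. The condition a(u,u) ≥ α||u||_{H^1}² reads (1−α)∫(u')² ≥ (α−c)∫u². Any admissible α is ≤ 1 (rapidly oscillating u have ∫u²/∫(u')² → 0), and α = 1 would force 0 ≥ (1−c)∫u², impossible since c < 1; so 1−α > 0. By the sharp Poincaré inequality on H^1_0 of an interval of length L, ∫(u')² ≥ (π/L)²∫u² with equality for the first sine mode sin(π(x−x₀)/L) (x₀ the left endpoint), so the inequality holds for all u iff (1−α)(π/L)² ≥ α − c, i.e. α ≤ ((π/L)² + c)/((π/L)² + 1) = (1 + c(L/π)²)/(1 + (L/π)²). With (π/L)² = π^2/25 and c = 2/7, the largest admissible constant is α = ((π/L)² + c)/((π/L)² + 1).
Simplifying, α = (50/7 + π^2)/(π^2 + 25).


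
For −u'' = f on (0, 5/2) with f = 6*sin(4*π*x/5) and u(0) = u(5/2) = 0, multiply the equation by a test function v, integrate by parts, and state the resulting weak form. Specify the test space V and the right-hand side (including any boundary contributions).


V = H^1_0(0, 5/2) (so v(0) = v(5/2) = 0); weak form: ∫_0^5/2 u'v' dx = ∫_0^5/2 (6*sin(4*π*x/5)) v dx for all v ∈ V.

Multiply both sides by a test function v and integrate from 0 to 5/2:
  ∫_0^5/2 −u''(x) v(x) dx = ∫_0^5/2 f(x) v(x) dx.
Integrate the LHS by parts once:
  ∫_0^5/2 −u'' v dx = −[u'(x) v(x)]_0^5/2 + ∫_0^5/2 u'(x) v'(x) dx.
Thus ∫_0^5/2 u'(x) v'(x) dx = ∫_0^5/2 f(x) v(x) dx + [u'(x) v(x)]_0^5/2.
Choose V so that boundary terms are either known or forced to vanish.
u is Dirichlet: u(0) = u(5/2) = 0. Let V = H^1_0(0, 5/2); then v(0) = v(5/2) = 0, and [u' v]_0^5/2 = 0.
Weak formulation: find u (satisfying any essential BC) such that ∫_0^5/2 u'(x) v'(x) dx = ∫_0^5/2 f v dx for all v ∈ V.
Substituting f(x) = 6*sin(4*π*x/5), the right-hand side is ∫_0^5/2 (6*sin(4*π*x/5)) v dx.


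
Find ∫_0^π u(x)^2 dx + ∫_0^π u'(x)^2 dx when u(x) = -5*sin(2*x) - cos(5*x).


||u||_{H^1(0,π)}^2 = -1040/21 + 151*π/2

u'(x) = 5*sin(5*x) - 10*cos(2*x).
Expand u² and (u')² and integrate term by term on (0, π), using: for integers n ≥ 1, ∫_0^π sin²(nx) dx = ∫_0^π cos²(nx) dx = π/2; for n ≠ n', ∫_0^π sin(nx)sin(n'x) dx = ∫_0^π cos(nx)cos(n'x) dx = 0; and by product-to-sum, ∫_0^π sin(nx)cos(n'x) dx = ½∫_0^π [sin((n+n')x) + sin((n−n')x)] dx, which is 0 when n+n' is even and 2n/(n²−n'²) when n+n' is odd (it need not vanish on (0, π)).
  u² squared terms: (-1)²·∫cos(5x)² dx = 1·π/2 = π/2;  (-5)²·∫sin(2x)² dx = 25·π/2 = 25*π/2.
  u² cross terms: 2·(-1)·(-5)·∫cos(5x)·sin(2x) dx = 10·(-4/21) = -40/21.
  So ∫_0^π u² dx = π/2 + 25*π/2 − 40/21 = -40/21 + 13*π.
  (u')² squared terms: (-10)²·∫cos(2x)² dx = 100·π/2 = 50*π;  (5)²·∫sin(5x)² dx = 25·π/2 = 25*π/2.
  (u')² cross terms: 2·(-10)·(5)·∫cos(2x)·sin(5x) dx = -100·(10/21) = -1000/21.
  So ∫_0^π (u')² dx = 50*π + 25*π/2 − 1000/21 = -1000/21 + 125*π/2.
||u||_{H^1}^2 = (-40/21 + 13*π) + (-1000/21 + 125*π/2) = -1040/21 + 151*π/2.


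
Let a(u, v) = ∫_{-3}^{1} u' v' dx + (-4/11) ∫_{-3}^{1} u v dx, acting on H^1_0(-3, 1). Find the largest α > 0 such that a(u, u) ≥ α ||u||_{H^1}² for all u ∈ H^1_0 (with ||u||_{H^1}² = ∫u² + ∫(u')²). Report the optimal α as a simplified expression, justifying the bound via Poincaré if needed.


α = (-64/11 + π^2)/(π^2 + 16)

Coercivity of a(·,·) on H^1_0(-3, 1) means a(u, u) ≥ α ||u||_{H^1}² for every u ∈ H^1_0.
The interval has length L = 4, and Poincaré/coercivity depend only on L. Here a(u, u) = ∫(u')² + (-4/11)·∫u².
Here c = -4/11 < 0 with |c| < (π/L)² = π^2/16, so coercivity still holds. The condition a(u,u) ≥ α||u||_{H^1}² reads (1−α)∫(u')² ≥ (α−c)∫u². Any admissible α is ≤ 1 (rapidly oscillating u have ∫u²/∫(u')² → 0), and α = 1 would force 0 ≥ (1−c)∫u², impossible since c < 1; so 1−α > 0. By the sharp Poincaré inequality on H^1_0 of an interval of length L, ∫(u')² ≥ (π/L)²∫u² with equality for the first sine mode sin(π(x−x₀)/L) (x₀ the left endpoint), so the inequality holds for all u iff (1−α)(π/L)² ≥ α − c, i.e. α ≤ ((π/L)² + c)/((π/L)² + 1) = (1 + c(L/π)²)/(1 + (L/π)²). (Direct route, valid since c ≤ 0: Poincaré gives c∫u² ≥ c(L/π)²∫(u')², so a(u,u) ≥ (1 + c(L/π)²)∫(u')², while ||u||_{H^1}² ≤ (1 + (L/π)²)∫(u')²; dividing yields the same α.) With (π/L)² = π^2/16 and c = -4/11, the largest admissible constant is α = ((π/L)² + c)/((π/L)² + 1).
Simplifying, α = (-64/11 + π^2)/(π^2 + 16).


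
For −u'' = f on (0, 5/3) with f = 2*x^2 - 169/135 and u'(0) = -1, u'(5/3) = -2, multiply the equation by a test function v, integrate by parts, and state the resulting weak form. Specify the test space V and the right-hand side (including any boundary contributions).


V = H^1(0, 5/3) (v unrestricted at boundary; u is determined up to an additive constant); weak form: ∫_0^5/3 u'v' dx = ∫_0^5/3 (2*x^2 - 169/135) v dx − 2·v(5/3) + v(0) for all v ∈ V.

Multiply both sides by a test function v and integrate from 0 to 5/3:
  ∫_0^5/3 −u''(x) v(x) dx = ∫_0^5/3 f(x) v(x) dx.
Integrate the LHS by parts once:
  ∫_0^5/3 −u'' v dx = −[u'(x) v(x)]_0^5/3 + ∫_0^5/3 u'(x) v'(x) dx.
Thus ∫_0^5/3 u'(x) v'(x) dx = ∫_0^5/3 f(x) v(x) dx + [u'(x) v(x)]_0^5/3.
Choose V so that boundary terms are either known or forced to vanish.
u has inhomogeneous Neumann u'(0) = -1, u'(5/3) = -2. [u' v]_0^5/3 = (-2)·v(5/3) − (-1)·v(0) = − 2·v(5/3) + v(0). Take V = H^1(0, 5/3); boundary term becomes part of RHS.
Weak formulation: find u (satisfying any essential BC) such that ∫_0^5/3 u'(x) v'(x) dx = ∫_0^5/3 f v dx − 2·v(5/3) + v(0) for all v ∈ V (Neumann data are natural BCs: they enter the RHS as boundary terms).
Substituting f(x) = 2*x^2 - 169/135, the right-hand side is ∫_0^5/3 (2*x^2 - 169/135) v dx − 2·v(5/3) + v(0).
Compatibility check (pure Neumann): taking v ≡ 1 ∈ V gives 0 = ∫_0^5/3 f dx + (-2) − (-1), i.e. ∫_0^5/3 f dx must equal u'(0) − u'(5/3) = 1. Indeed ∫_0^5/3 (2*x^2 - 169/135) dx = 1, so the data are compatible. The solution is then unique only up to an additive constant (fix it e.g. by requiring ∫_0^5/3 u dx = 0).


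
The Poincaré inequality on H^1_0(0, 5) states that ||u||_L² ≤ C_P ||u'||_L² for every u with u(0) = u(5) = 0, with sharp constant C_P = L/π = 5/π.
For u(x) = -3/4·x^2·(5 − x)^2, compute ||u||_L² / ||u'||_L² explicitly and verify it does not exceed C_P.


||u||_L² / ||u'||_L² = 5*sqrt(3)/6 < C_P = 5/π.

u(x) = -3/4·x^2·(5 − x)^2, so u'(x) = 3*x*(x*(5 - x) - (x - 5)^2)/2.
u(x) = -3/4·x^2·(5 − x)^2 vanishes at x = 0 and x = 5, so u ∈ H^1_0(0, 5). Differentiate via the product rule and integrate the resulting polynomials term by term.
  ∫_0^5 u² dx = ∫_0^5 (9*x^8/16 - 45*x^7/4 + 675*x^6/8 - 1125*x^5/4 + 5625*x^4/16) dx. Term by term:
    ∫_0^5 9*x^8/16 dx = 1953125/16;  ∫_0^5 -45*x^7/4 dx = -17578125/32;  ∫_0^5 675*x^6/8 dx = 52734375/56;
    ∫_0^5 -1125*x^5/4 dx = -5859375/8;  ∫_0^5 5625*x^4/16 dx = 3515625/16.
  Sum: 1953125/16 − 17578125/32 + 52734375/56 − 5859375/8 + 3515625/16 = 390625/224.
  ∫_0^5 (u')² dx = ∫_0^5 (9*x^6 - 135*x^5 + 2925*x^4/4 - 3375*x^3/2 + 5625*x^2/4) dx. Term by term:
    ∫_0^5 9*x^6 dx = 703125/7;  ∫_0^5 -135*x^5 dx = -703125/2;  ∫_0^5 2925*x^4/4 dx = 1828125/4;
    ∫_0^5 -3375*x^3/2 dx = -2109375/8;  ∫_0^5 5625*x^2/4 dx = 234375/4.
  Sum: 703125/7 − 703125/2 + 1828125/4 − 2109375/8 + 234375/4 = 46875/56.
∫_0^5 u² dx = 390625/224, so ||u||_L² = 625*sqrt(14)/56.
∫_0^5 (u')² dx = 46875/56, so ||u'||_L² = 125*sqrt(42)/28.
Ratio ||u||_L² / ||u'||_L² = 5*sqrt(3)/6.
Sharp Poincaré constant on H^1_0(0, 5) is C_P = L/π = 5/π, achieved by sin(π/5·x).
A polynomial bump cannot attain the sharp Poincaré constant (only the first sine eigenfunction does), so the ratio is strictly less than C_P, consistent with ||u||_L² ≤ C_P ||u'||_L².


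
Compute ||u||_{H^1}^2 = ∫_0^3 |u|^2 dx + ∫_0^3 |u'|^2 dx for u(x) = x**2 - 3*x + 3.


||u||_{H^1}^2 = 171/10

The H^1 norm (squared) on an interval (0, L) is
  ||u||_{H^1}^2 = ∫_0^L u(x)^2 dx + ∫_0^L u'(x)^2 dx.
Compute u'(x) = 2*x - 3.
Then u(x)^2 = x**4 - 6*x**3 + 15*x**2 - 18*x + 9 and u'(x)^2 = 4*x**2 - 12*x + 9.
Integrate each monomial from 0 to 3 using ∫_0^3 c·x^n dx = c·3^(n+1)/(n+1):
  ∫_0^3 u(x)^2 dx = ∫_0^3 (x^4 - 6*x^3 + 15*x^2 - 18*x + 9) dx. Term by term:
    ∫_0^3 x^4 dx = 243/5;  ∫_0^3 -6*x^3 dx = -243/2;  ∫_0^3 15*x^2 dx = 135;
    ∫_0^3 -18*x dx = -81;  ∫_0^3 9 dx = 27.
  Sum: 243/5 − 243/2 + 135 − 81 + 27 = 81/10.
  ∫_0^3 u'(x)^2 dx = ∫_0^3 (4*x^2 - 12*x + 9) dx. Term by term:
    ∫_0^3 4*x^2 dx = 36;  ∫_0^3 -12*x dx = -54;  ∫_0^3 9 dx = 27.
  Sum: 36 − 54 + 27 = 9.
Adding: ||u||_{H^1}^2 = 81/10 + 9 = 171/10.


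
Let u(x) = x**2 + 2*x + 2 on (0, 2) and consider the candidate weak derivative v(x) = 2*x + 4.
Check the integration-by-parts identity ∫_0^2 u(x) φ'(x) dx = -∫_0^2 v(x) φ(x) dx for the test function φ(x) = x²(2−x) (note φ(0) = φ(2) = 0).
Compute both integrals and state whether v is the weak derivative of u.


LHS = -88/15, RHS = -128/15. No, v is not the weak derivative of u.

u(x) = x**2 + 2*x + 2, classical derivative u'(x) = 2*x + 2.
φ(x) = x²(2−x), so φ'(x) = x*(4 - 3*x).
Note φ(0) = φ(2) = 0, so the boundary term u·φ vanishes.
LHS = ∫_0^2 u(x) φ'(x) dx = ∫_0^2 (-3*x^4 - 2*x^3 + 2*x^2 + 8*x) dx. Term by term:
  ∫_0^2 -3*x^4 dx = -96/5;  ∫_0^2 -2*x^3 dx = -8;  ∫_0^2 2*x^2 dx = 16/3;
  ∫_0^2 8*x dx = 16.
Sum: -96/5 − 8 + 16/3 + 16 = -88/15.
So LHS = -88/15.
∫_0^2 v(x) φ(x) dx = ∫_0^2 (-2*x^4 + 8*x^2) dx. Term by term:
  ∫_0^2 -2*x^4 dx = -64/5;  ∫_0^2 8*x^2 dx = 64/3.
Sum: -64/5 + 64/3 = 128/15.
So RHS = -∫_0^2 v(x) φ(x) dx = -128/15.
LHS − RHS = 8/3 ≠ 0, so the identity fails.
(For a valid weak derivative the identity must hold for EVERY test function, in particular this one. The failure shows v is NOT the weak derivative of u.)
Correct weak derivative would be u'(x) = 2*x + 2.


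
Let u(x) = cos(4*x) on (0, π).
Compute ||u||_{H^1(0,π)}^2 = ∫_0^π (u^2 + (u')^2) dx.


||u||_{H^1(0,π)}^2 = 17*π/2

u'(x) = -4*sin(4*x).
Expand u² and (u')² and integrate term by term on (0, π), using: for integers n ≥ 1, ∫_0^π sin²(nx) dx = ∫_0^π cos²(nx) dx = π/2; for n ≠ n', ∫_0^π sin(nx)sin(n'x) dx = ∫_0^π cos(nx)cos(n'x) dx = 0; and by product-to-sum, ∫_0^π sin(nx)cos(n'x) dx = ½∫_0^π [sin((n+n')x) + sin((n−n')x)] dx, which is 0 when n+n' is even and 2n/(n²−n'²) when n+n' is odd (it need not vanish on (0, π)).
  u² squared terms: (1)²·∫cos(4x)² dx = 1·π/2 = π/2.
  So ∫_0^π u² dx = π/2.
  (u')² squared terms: (-4)²·∫sin(4x)² dx = 16·π/2 = 8*π.
  So ∫_0^π (u')² dx = 8*π.
||u||_{H^1}^2 = (π/2) + (8*π) = 17*π/2.


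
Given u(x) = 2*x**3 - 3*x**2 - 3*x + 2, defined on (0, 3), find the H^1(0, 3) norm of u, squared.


||u||_{H^1}^2 = 40881/70

The H^1 norm (squared) on an interval (0, L) is
  ||u||_{H^1}^2 = ∫_0^L u(x)^2 dx + ∫_0^L u'(x)^2 dx.
Compute u'(x) = 6*x**2 - 6*x - 3.
Then u(x)^2 = 4*x**6 - 12*x**5 - 3*x**4 + 26*x**3 - 3*x**2 - 12*x + 4 and u'(x)^2 = 36*x**4 - 72*x**3 + 36*x + 9.
Integrate each monomial from 0 to 3 using ∫_0^3 c·x^n dx = c·3^(n+1)/(n+1):
  ∫_0^3 u(x)^2 dx = ∫_0^3 (4*x^6 - 12*x^5 - 3*x^4 + 26*x^3 - 3*x^2 - 12*x + 4) dx. Term by term:
    ∫_0^3 4*x^6 dx = 8748/7;  ∫_0^3 -12*x^5 dx = -1458;  ∫_0^3 -3*x^4 dx = -729/5;
    ∫_0^3 26*x^3 dx = 1053/2;  ∫_0^3 -3*x^2 dx = -27;  ∫_0^3 -12*x dx = -54;
    ∫_0^3 4 dx = 12.
  Sum: 8748/7 − 1458 − 729/5 + 1053/2 − 27 − 54 + 12 = 7239/70.
  ∫_0^3 u'(x)^2 dx = ∫_0^3 (36*x^4 - 72*x^3 + 36*x + 9) dx. Term by term:
    ∫_0^3 36*x^4 dx = 8748/5;  ∫_0^3 -72*x^3 dx = -1458;  ∫_0^3 36*x dx = 162;
    ∫_0^3 9 dx = 27.
  Sum: 8748/5 − 1458 + 162 + 27 = 2403/5.
Adding: ||u||_{H^1}^2 = 7239/70 + 2403/5 = 40881/70.


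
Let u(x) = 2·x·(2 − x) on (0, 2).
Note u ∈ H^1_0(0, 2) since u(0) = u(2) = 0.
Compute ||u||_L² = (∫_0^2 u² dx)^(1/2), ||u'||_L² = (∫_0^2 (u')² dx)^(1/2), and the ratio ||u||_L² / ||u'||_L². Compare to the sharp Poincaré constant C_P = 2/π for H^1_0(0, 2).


||u||_L² / ||u'||_L² = sqrt(10)/5 < C_P = 2/π.

u(x) = 2·x·(2 − x), so u'(x) = 4 - 4*x.
u(x) = 2·x·(2 − x) vanishes at x = 0 and x = 2, so u ∈ H^1_0(0, 2). Differentiate via the product rule and integrate the resulting polynomials term by term.
  ∫_0^2 u² dx = ∫_0^2 (4*x^4 - 16*x^3 + 16*x^2) dx. Term by term:
    ∫_0^2 4*x^4 dx = 128/5;  ∫_0^2 -16*x^3 dx = -64;  ∫_0^2 16*x^2 dx = 128/3.
  Sum: 128/5 − 64 + 128/3 = 64/15.
  ∫_0^2 (u')² dx = ∫_0^2 (16*x^2 - 32*x + 16) dx. Term by term:
    ∫_0^2 16*x^2 dx = 128/3;  ∫_0^2 -32*x dx = -64;  ∫_0^2 16 dx = 32.
  Sum: 128/3 − 64 + 32 = 32/3.
∫_0^2 u² dx = 64/15, so ||u||_L² = 8*sqrt(15)/15.
∫_0^2 (u')² dx = 32/3, so ||u'||_L² = 4*sqrt(6)/3.
Ratio ||u||_L² / ||u'||_L² = sqrt(10)/5.
Sharp Poincaré constant on H^1_0(0, 2) is C_P = L/π = 2/π, achieved by sin(π/2·x).
A polynomial bump cannot attain the sharp Poincaré constant (only the first sine eigenfunction does), so the ratio is strictly less than C_P, consistent with ||u||_L² ≤ C_P ||u'||_L².


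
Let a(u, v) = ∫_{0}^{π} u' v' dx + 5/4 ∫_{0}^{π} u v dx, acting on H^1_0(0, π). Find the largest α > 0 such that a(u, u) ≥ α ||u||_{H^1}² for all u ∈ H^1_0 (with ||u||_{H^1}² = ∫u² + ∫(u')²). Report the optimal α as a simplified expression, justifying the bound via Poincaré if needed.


α = 1

Coercivity of a(·,·) on H^1_0(0, π) means a(u, u) ≥ α ||u||_{H^1}² for every u ∈ H^1_0.
The interval has length L = π, and Poincaré/coercivity depend only on L. Here a(u, u) = ∫(u')² + (5/4)·∫u².
Here c = 5/4 ≥ 1, so a(u,u) = ∫(u')² + c∫u² ≥ ∫(u')² + ∫u² = ||u||_{H^1}², i.e. α = 1 works. No larger α is possible: a(u,u) ≥ α||u||_{H^1}² means (1−α)∫(u')² ≥ (α−c)∫u², and for the modes u_n = sin(nπ(x−x₀)/L) (x₀ the left endpoint) one has ∫u_n²/∫(u_n')² = (L/(nπ))² → 0, so a(u_n,u_n)/||u_n||_{H^1}² → 1. Hence the optimal constant is α = 1.
Therefore α = 1.


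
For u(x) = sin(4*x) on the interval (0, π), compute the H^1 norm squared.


||u||_{H^1(0,π)}^2 = 17*π/2

u'(x) = 4*cos(4*x).
Expand u² and (u')² and integrate term by term on (0, π), using: for integers n ≥ 1, ∫_0^π sin²(nx) dx = ∫_0^π cos²(nx) dx = π/2; for n ≠ n', ∫_0^π sin(nx)sin(n'x) dx = ∫_0^π cos(nx)cos(n'x) dx = 0; and by product-to-sum, ∫_0^π sin(nx)cos(n'x) dx = ½∫_0^π [sin((n+n')x) + sin((n−n')x)] dx, which is 0 when n+n' is even and 2n/(n²−n'²) when n+n' is odd (it need not vanish on (0, π)).
  u² squared terms: (1)²·∫sin(4x)² dx = 1·π/2 = π/2.
  So ∫_0^π u² dx = π/2.
  (u')² squared terms: (4)²·∫cos(4x)² dx = 16·π/2 = 8*π.
  So ∫_0^π (u')² dx = 8*π.
||u||_{H^1}^2 = (π/2) + (8*π) = 17*π/2.


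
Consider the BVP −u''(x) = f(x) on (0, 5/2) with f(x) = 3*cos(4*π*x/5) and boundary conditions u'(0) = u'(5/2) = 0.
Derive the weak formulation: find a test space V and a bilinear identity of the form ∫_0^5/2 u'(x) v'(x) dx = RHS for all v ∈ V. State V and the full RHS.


V = H^1(0, 5/2) (no boundary constraint on v; u is determined up to an additive constant); weak form: ∫_0^5/2 u'v' dx = ∫_0^5/2 (3*cos(4*π*x/5)) v dx for all v ∈ V.

Multiply both sides by a test function v and integrate from 0 to 5/2:
  ∫_0^5/2 −u''(x) v(x) dx = ∫_0^5/2 f(x) v(x) dx.
Integrate the LHS by parts once:
  ∫_0^5/2 −u'' v dx = −[u'(x) v(x)]_0^5/2 + ∫_0^5/2 u'(x) v'(x) dx.
Thus ∫_0^5/2 u'(x) v'(x) dx = ∫_0^5/2 f(x) v(x) dx + [u'(x) v(x)]_0^5/2.
Choose V so that boundary terms are either known or forced to vanish.
u has homogeneous Neumann: u'(0) = u'(5/2) = 0. So [u' v]_0^5/2 = 0·v(5/2) − 0·v(0) = 0 for any v; take V = H^1(0, 5/2).
Weak formulation: find u (satisfying any essential BC) such that ∫_0^5/2 u'(x) v'(x) dx = ∫_0^5/2 f v dx for all v ∈ V (homogeneous Neumann, so boundary terms vanish).
Substituting f(x) = 3*cos(4*π*x/5), the right-hand side is ∫_0^5/2 (3*cos(4*π*x/5)) v dx.
Compatibility check (pure Neumann): taking v ≡ 1 ∈ V gives 0 = ∫_0^5/2 f dx + (0) − (0), i.e. ∫_0^5/2 f dx must equal u'(0) − u'(5/2) = 0. Indeed ∫_0^5/2 (3*cos(4*π*x/5)) dx = 0, so the data are compatible. The solution is then unique only up to an additive constant (fix it e.g. by requiring ∫_0^5/2 u dx = 0).


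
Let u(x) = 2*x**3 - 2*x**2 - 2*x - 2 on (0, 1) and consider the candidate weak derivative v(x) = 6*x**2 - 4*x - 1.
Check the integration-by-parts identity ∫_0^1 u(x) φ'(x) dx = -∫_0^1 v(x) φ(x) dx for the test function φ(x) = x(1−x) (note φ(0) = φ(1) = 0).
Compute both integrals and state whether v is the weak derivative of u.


LHS = 11/30, RHS = 1/5. No, v is not the weak derivative of u.

u(x) = 2*x**3 - 2*x**2 - 2*x - 2, classical derivative u'(x) = 6*x**2 - 4*x - 2.
φ(x) = x(1−x), so φ'(x) = 1 - 2*x.
Note φ(0) = φ(1) = 0, so the boundary term u·φ vanishes.
LHS = ∫_0^1 u(x) φ'(x) dx = ∫_0^1 (-4*x^4 + 6*x^3 + 2*x^2 + 2*x - 2) dx. Term by term:
  ∫_0^1 -4*x^4 dx = -4/5;  ∫_0^1 6*x^3 dx = 3/2;  ∫_0^1 2*x^2 dx = 2/3;
  ∫_0^1 2*x dx = 1;  ∫_0^1 -2 dx = -2.
Sum: -4/5 + 3/2 + 2/3 + 1 − 2 = 11/30.
So LHS = 11/30.
∫_0^1 v(x) φ(x) dx = ∫_0^1 (-6*x^4 + 10*x^3 - 3*x^2 - x) dx. Term by term:
  ∫_0^1 -6*x^4 dx = -6/5;  ∫_0^1 10*x^3 dx = 5/2;  ∫_0^1 -3*x^2 dx = -1;
  ∫_0^1 -x dx = -1/2.
Sum: -6/5 + 5/2 − 1 − 1/2 = -1/5.
So RHS = -∫_0^1 v(x) φ(x) dx = 1/5.
LHS − RHS = 1/6 ≠ 0, so the identity fails.
(For a valid weak derivative the identity must hold for EVERY test function, in particular this one. The failure shows v is NOT the weak derivative of u.)
Correct weak derivative would be u'(x) = 6*x**2 - 4*x - 2.


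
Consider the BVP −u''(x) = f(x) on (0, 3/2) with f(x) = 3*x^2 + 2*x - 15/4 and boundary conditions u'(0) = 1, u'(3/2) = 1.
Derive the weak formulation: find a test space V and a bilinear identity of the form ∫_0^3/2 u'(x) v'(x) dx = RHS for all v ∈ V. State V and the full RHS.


V = H^1(0, 3/2) (v unrestricted at boundary; u is determined up to an additive constant); weak form: ∫_0^3/2 u'v' dx = ∫_0^3/2 (3*x^2 + 2*x - 15/4) v dx + v(3/2) − v(0) for all v ∈ V.

Multiply both sides by a test function v and integrate from 0 to 3/2:
  ∫_0^3/2 −u''(x) v(x) dx = ∫_0^3/2 f(x) v(x) dx.
Integrate the LHS by parts once:
  ∫_0^3/2 −u'' v dx = −[u'(x) v(x)]_0^3/2 + ∫_0^3/2 u'(x) v'(x) dx.
Thus ∫_0^3/2 u'(x) v'(x) dx = ∫_0^3/2 f(x) v(x) dx + [u'(x) v(x)]_0^3/2.
Choose V so that boundary terms are either known or forced to vanish.
u has inhomogeneous Neumann u'(0) = 1, u'(3/2) = 1. [u' v]_0^3/2 = (1)·v(3/2) − (1)·v(0) = v(3/2) − v(0). Take V = H^1(0, 3/2); boundary term becomes part of RHS.
Weak formulation: find u (satisfying any essential BC) such that ∫_0^3/2 u'(x) v'(x) dx = ∫_0^3/2 f v dx + v(3/2) − v(0) for all v ∈ V (Neumann data are natural BCs: they enter the RHS as boundary terms).
Substituting f(x) = 3*x^2 + 2*x - 15/4, the right-hand side is ∫_0^3/2 (3*x^2 + 2*x - 15/4) v dx + v(3/2) − v(0).
Compatibility check (pure Neumann): taking v ≡ 1 ∈ V gives 0 = ∫_0^3/2 f dx + (1) − (1), i.e. ∫_0^3/2 f dx must equal u'(0) − u'(3/2) = 0. Indeed ∫_0^3/2 (3*x^2 + 2*x - 15/4) dx = 0, so the data are compatible. The solution is then unique only up to an additive constant (fix it e.g. by requiring ∫_0^3/2 u dx = 0).


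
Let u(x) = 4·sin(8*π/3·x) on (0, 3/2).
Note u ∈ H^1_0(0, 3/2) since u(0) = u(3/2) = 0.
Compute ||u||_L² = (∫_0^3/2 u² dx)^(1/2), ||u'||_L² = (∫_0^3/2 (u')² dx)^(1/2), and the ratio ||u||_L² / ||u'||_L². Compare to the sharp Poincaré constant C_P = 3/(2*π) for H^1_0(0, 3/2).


||u||_L² / ||u'||_L² = 3/(8*π) < C_P = 3/(2*π).

u(x) = 4·sin(8*π/3·x), so u'(x) = 32*π*cos(8*π*x/3)/3.
Writing u(x) = A·sin(kπx/L) with A = 4 and k = 4, use ∫_0^L sin²(kπx/L) dx = L/2 and ∫_0^L cos²(kπx/L) dx = L/2.
u² = 16·sin²(8*π/3·x) and (u')² = 1024*π^2/9·cos²(8*π/3·x), and each of sin², cos² integrates to L/2 = 3/4 over (0, 3/2).
∫_0^3/2 u² dx = 12, so ||u||_L² = 2*sqrt(3).
∫_0^3/2 (u')² dx = 256*π^2/3, so ||u'||_L² = 16*sqrt(3)*π/3.
Ratio ||u||_L² / ||u'||_L² = 3/(8*π).
Sharp Poincaré constant on H^1_0(0, 3/2) is C_P = L/π = 3/(2*π), achieved by sin(2*π/3·x).
This is the k = 4 harmonic; the ratio L/(kπ) is strictly less than C_P = L/π, consistent with the sharp inequality ||u||_L² ≤ C_P ||u'||_L².


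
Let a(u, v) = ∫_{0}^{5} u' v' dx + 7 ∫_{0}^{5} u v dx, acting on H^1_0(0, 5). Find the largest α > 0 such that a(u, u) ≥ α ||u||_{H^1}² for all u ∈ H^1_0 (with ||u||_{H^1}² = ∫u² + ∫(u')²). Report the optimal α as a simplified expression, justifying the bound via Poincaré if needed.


α = 1

Coercivity of a(·,·) on H^1_0(0, 5) means a(u, u) ≥ α ||u||_{H^1}² for every u ∈ H^1_0.
The interval has length L = 5, and Poincaré/coercivity depend only on L. Here a(u, u) = ∫(u')² + (7)·∫u².
Here c = 7 ≥ 1, so a(u,u) = ∫(u')² + c∫u² ≥ ∫(u')² + ∫u² = ||u||_{H^1}², i.e. α = 1 works. No larger α is possible: a(u,u) ≥ α||u||_{H^1}² means (1−α)∫(u')² ≥ (α−c)∫u², and for the modes u_n = sin(nπ(x−x₀)/L) (x₀ the left endpoint) one has ∫u_n²/∫(u_n')² = (L/(nπ))² → 0, so a(u_n,u_n)/||u_n||_{H^1}² → 1. Hence the optimal constant is α = 1.
Therefore α = 1.


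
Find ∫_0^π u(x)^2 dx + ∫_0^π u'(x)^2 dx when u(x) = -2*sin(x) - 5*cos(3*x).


||u||_{H^1(0,π)}^2 = 129*π

u'(x) = 15*sin(3*x) - 2*cos(x).
Expand u² and (u')² and integrate term by term on (0, π), using: for integers n ≥ 1, ∫_0^π sin²(nx) dx = ∫_0^π cos²(nx) dx = π/2; for n ≠ n', ∫_0^π sin(nx)sin(n'x) dx = ∫_0^π cos(nx)cos(n'x) dx = 0; and by product-to-sum, ∫_0^π sin(nx)cos(n'x) dx = ½∫_0^π [sin((n+n')x) + sin((n−n')x)] dx, which is 0 when n+n' is even and 2n/(n²−n'²) when n+n' is odd (it need not vanish on (0, π)).
  u² squared terms: (-5)²·∫cos(3x)² dx = 25·π/2 = 25*π/2;  (-2)²·∫sin(x)² dx = 4·π/2 = 2*π.
  u² cross terms: 2·(-5)·(-2)·∫cos(3x)·sin(x) dx = 20·(0) = 0.
  So ∫_0^π u² dx = 25*π/2 + 2*π + 0 = 29*π/2.
  (u')² squared terms: (-2)²·∫cos(x)² dx = 4·π/2 = 2*π;  (15)²·∫sin(3x)² dx = 225·π/2 = 225*π/2.
  (u')² cross terms: 2·(-2)·(15)·∫cos(x)·sin(3x) dx = -60·(0) = 0.
  So ∫_0^π (u')² dx = 2*π + 225*π/2 + 0 = 229*π/2.
||u||_{H^1}^2 = (29*π/2) + (229*π/2) = 129*π.


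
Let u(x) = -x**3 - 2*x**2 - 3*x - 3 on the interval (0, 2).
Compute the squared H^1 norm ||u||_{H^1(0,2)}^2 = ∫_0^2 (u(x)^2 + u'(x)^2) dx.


||u||_{H^1}^2 = 64808/105

The H^1 norm (squared) on an interval (0, L) is
  ||u||_{H^1}^2 = ∫_0^L u(x)^2 dx + ∫_0^L u'(x)^2 dx.
Compute u'(x) = -3*x**2 - 4*x - 3.
Then u(x)^2 = x**6 + 4*x**5 + 10*x**4 + 18*x**3 + 21*x**2 + 18*x + 9 and u'(x)^2 = 9*x**4 + 24*x**3 + 34*x**2 + 24*x + 9.
Integrate each monomial from 0 to 2 using ∫_0^2 c·x^n dx = c·2^(n+1)/(n+1):
  ∫_0^2 u(x)^2 dx = ∫_0^2 (x^6 + 4*x^5 + 10*x^4 + 18*x^3 + 21*x^2 + 18*x + 9) dx. Term by term:
    ∫_0^2 x^6 dx = 128/7;  ∫_0^2 4*x^5 dx = 128/3;  ∫_0^2 10*x^4 dx = 64;
    ∫_0^2 18*x^3 dx = 72;  ∫_0^2 21*x^2 dx = 56;  ∫_0^2 18*x dx = 36;
    ∫_0^2 9 dx = 18.
  Sum: 128/7 + 128/3 + 64 + 72 + 56 + 36 + 18 = 6446/21.
  ∫_0^2 u'(x)^2 dx = ∫_0^2 (9*x^4 + 24*x^3 + 34*x^2 + 24*x + 9) dx. Term by term:
    ∫_0^2 9*x^4 dx = 288/5;  ∫_0^2 24*x^3 dx = 96;  ∫_0^2 34*x^2 dx = 272/3;
    ∫_0^2 24*x dx = 48;  ∫_0^2 9 dx = 18.
  Sum: 288/5 + 96 + 272/3 + 48 + 18 = 4654/15.
Adding: ||u||_{H^1}^2 = 6446/21 + 4654/15 = 64808/105.


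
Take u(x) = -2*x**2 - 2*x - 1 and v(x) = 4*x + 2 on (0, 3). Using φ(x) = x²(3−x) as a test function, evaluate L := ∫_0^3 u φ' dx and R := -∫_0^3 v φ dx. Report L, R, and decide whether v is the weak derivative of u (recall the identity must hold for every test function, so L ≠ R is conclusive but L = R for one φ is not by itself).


LHS = 621/10, RHS = -621/10. No, v is not the weak derivative of u.

u(x) = -2*x**2 - 2*x - 1, classical derivative u'(x) = -4*x - 2.
φ(x) = x²(3−x), so φ'(x) = 3*x*(2 - x).
Note φ(0) = φ(3) = 0, so the boundary term u·φ vanishes.
LHS = ∫_0^3 u(x) φ'(x) dx = ∫_0^3 (6*x^4 - 6*x^3 - 9*x^2 - 6*x) dx. Term by term:
  ∫_0^3 6*x^4 dx = 1458/5;  ∫_0^3 -6*x^3 dx = -243/2;  ∫_0^3 -9*x^2 dx = -81;
  ∫_0^3 -6*x dx = -27.
Sum: 1458/5 − 243/2 − 81 − 27 = 621/10.
So LHS = 621/10.
∫_0^3 v(x) φ(x) dx = ∫_0^3 (-4*x^4 + 10*x^3 + 6*x^2) dx. Term by term:
  ∫_0^3 -4*x^4 dx = -972/5;  ∫_0^3 10*x^3 dx = 405/2;  ∫_0^3 6*x^2 dx = 54.
Sum: -972/5 + 405/2 + 54 = 621/10.
So RHS = -∫_0^3 v(x) φ(x) dx = -621/10.
LHS − RHS = 621/5 ≠ 0, so the identity fails.
(For a valid weak derivative the identity must hold for EVERY test function, in particular this one. The failure shows v is NOT the weak derivative of u.)
Correct weak derivative would be u'(x) = -4*x - 2.


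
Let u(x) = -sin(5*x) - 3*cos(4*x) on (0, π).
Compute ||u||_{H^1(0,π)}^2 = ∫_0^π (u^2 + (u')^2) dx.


||u||_{H^1(0,π)}^2 = 340/3 + 179*π/2

u'(x) = 12*sin(4*x) - 5*cos(5*x).
Expand u² and (u')² and integrate term by term on (0, π), using: for integers n ≥ 1, ∫_0^π sin²(nx) dx = ∫_0^π cos²(nx) dx = π/2; for n ≠ n', ∫_0^π sin(nx)sin(n'x) dx = ∫_0^π cos(nx)cos(n'x) dx = 0; and by product-to-sum, ∫_0^π sin(nx)cos(n'x) dx = ½∫_0^π [sin((n+n')x) + sin((n−n')x)] dx, which is 0 when n+n' is even and 2n/(n²−n'²) when n+n' is odd (it need not vanish on (0, π)).
  u² squared terms: (-1)²·∫sin(5x)² dx = 1·π/2 = π/2;  (-3)²·∫cos(4x)² dx = 9·π/2 = 9*π/2.
  u² cross terms: 2·(-1)·(-3)·∫sin(5x)·cos(4x) dx = 6·(10/9) = 20/3.
  So ∫_0^π u² dx = π/2 + 9*π/2 + 20/3 = 20/3 + 5*π.
  (u')² squared terms: (-5)²·∫cos(5x)² dx = 25·π/2 = 25*π/2;  (12)²·∫sin(4x)² dx = 144·π/2 = 72*π.
  (u')² cross terms: 2·(-5)·(12)·∫cos(5x)·sin(4x) dx = -120·(-8/9) = 320/3.
  So ∫_0^π (u')² dx = 25*π/2 + 72*π + 320/3 = 320/3 + 169*π/2.
||u||_{H^1}^2 = (20/3 + 5*π) + (320/3 + 169*π/2) = 340/3 + 179*π/2.
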